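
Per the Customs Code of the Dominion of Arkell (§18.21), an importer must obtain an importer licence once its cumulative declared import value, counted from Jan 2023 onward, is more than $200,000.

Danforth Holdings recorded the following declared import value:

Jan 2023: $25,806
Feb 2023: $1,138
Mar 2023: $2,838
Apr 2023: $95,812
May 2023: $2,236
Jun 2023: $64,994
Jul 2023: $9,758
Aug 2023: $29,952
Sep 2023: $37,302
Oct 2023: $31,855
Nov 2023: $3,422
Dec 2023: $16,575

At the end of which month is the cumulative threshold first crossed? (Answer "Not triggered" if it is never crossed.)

Through Jan 2023: $25,806
Through Feb 2023: $26,944
Through Mar 2023: $29,782
Through Apr 2023: $125,594
Through May 2023: $127,830
Through Jun 2023: $192,824
Through Jul 2023: $202,582 ← exceeds threshold

Jul 2023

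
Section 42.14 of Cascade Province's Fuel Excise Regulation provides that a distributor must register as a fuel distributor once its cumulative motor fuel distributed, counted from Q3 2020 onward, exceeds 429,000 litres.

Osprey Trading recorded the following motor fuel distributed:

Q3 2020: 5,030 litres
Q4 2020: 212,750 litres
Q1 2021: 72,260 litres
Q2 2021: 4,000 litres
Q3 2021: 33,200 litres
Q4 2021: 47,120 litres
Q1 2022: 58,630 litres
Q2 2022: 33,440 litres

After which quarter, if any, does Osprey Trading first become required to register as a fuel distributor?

Through Q3 2020: 5,030 litres
Through Q4 2020: 217,780 litres
Through Q1 2021: 290,040 litres
Through Q2 2021: 294,040 litres
Through Q3 2021: 327,240 litres
Through Q4 2021: 374,360 litres
Through Q1 2022: 432,990 litres ← exceeds threshold

Q1 2022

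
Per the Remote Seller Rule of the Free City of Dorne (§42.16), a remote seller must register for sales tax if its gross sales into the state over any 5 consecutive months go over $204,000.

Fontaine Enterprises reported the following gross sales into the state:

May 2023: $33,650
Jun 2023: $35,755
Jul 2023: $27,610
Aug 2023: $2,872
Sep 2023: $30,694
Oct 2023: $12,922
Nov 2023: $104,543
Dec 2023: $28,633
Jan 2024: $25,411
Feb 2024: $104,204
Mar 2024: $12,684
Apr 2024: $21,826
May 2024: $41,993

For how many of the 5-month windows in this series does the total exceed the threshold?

3

May 2023–Sep 2023: $33,650 + $35,755 + $27,610 + $2,872 + $30,694 = $130,581 (under)
Jun 2023–Oct 2023: $35,755 + $27,610 + $2,872 + $30,694 + $12,922 = $109,853 (under)
Jul 2023–Nov 2023: $27,610 + $2,872 + $30,694 + $12,922 + $104,543 = $178,641 (under)
Aug 2023–Dec 2023: $2,872 + $30,694 + $12,922 + $104,543 + $28,633 = $179,664 (under)
Sep 2023–Jan 2024: $30,694 + $12,922 + $104,543 + $28,633 + $25,411 = $202,203 (under)
Oct 2023–Feb 2024: $12,922 + $104,543 + $28,633 + $25,411 + $104,204 = $275,713 (over)
Nov 2023–Mar 2024: $104,543 + $28,633 + $25,411 + $104,204 + $12,684 = $275,475 (over)
Dec 2023–Apr 2024: $28,633 + $25,411 + $104,204 + $12,684 + $21,826 = $192,758 (under)
Jan 2024–May 2024: $25,411 + $104,204 + $12,684 + $21,826 + $41,993 = $206,118 (over)
3 windows exceed the threshold.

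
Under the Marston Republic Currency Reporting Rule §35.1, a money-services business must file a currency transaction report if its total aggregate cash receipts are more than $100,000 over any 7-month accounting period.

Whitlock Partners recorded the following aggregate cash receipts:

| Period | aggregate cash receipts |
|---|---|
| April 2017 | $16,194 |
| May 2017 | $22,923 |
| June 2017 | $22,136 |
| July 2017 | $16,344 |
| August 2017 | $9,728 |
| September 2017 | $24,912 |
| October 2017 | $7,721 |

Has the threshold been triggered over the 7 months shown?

Yes

Total aggregate cash receipts: $16,194 + $22,923 + $22,136 + $16,344 + $9,728 + $24,912 + $7,721 = $119,958.
$119,958 > $100,000, so the threshold is exceeded.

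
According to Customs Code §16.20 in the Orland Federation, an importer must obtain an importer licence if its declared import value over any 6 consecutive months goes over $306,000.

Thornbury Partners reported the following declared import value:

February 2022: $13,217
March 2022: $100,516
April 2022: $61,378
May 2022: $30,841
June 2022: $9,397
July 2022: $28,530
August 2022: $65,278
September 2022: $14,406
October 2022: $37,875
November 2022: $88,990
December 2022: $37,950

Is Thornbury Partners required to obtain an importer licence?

February 2022–July 2022: $13,217 + $100,516 + $61,378 + $30,841 + $9,397 + $28,530 = $243,879 (under)
March 2022–August 2022: $100,516 + $61,378 + $30,841 + $9,397 + $28,530 + $65,278 = $295,940 (under)
April 2022–September 2022: $61,378 + $30,841 + $9,397 + $28,530 + $65,278 + $14,406 = $209,830 (under)
May 2022–October 2022: $30,841 + $9,397 + $28,530 + $65,278 + $14,406 + $37,875 = $186,327 (under)
June 2022–November 2022: $9,397 + $28,530 + $65,278 + $14,406 + $37,875 + $88,990 = $244,476 (under)
July 2022–December 2022: $28,530 + $65,278 + $14,406 + $37,875 + $88,990 + $37,950 = $273,029 (under)
No window exceeds $306,000.

No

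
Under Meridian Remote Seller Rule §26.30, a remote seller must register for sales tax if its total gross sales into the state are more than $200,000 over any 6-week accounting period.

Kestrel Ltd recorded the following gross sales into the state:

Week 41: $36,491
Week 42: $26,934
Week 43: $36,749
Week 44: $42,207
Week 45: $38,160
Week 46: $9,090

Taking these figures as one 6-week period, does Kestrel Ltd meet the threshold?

No

Total gross sales into the state: $36,491 + $26,934 + $36,749 + $42,207 + $38,160 + $9,090 = $189,631.
$189,631 ≤ $200,000, so the threshold is not exceeded.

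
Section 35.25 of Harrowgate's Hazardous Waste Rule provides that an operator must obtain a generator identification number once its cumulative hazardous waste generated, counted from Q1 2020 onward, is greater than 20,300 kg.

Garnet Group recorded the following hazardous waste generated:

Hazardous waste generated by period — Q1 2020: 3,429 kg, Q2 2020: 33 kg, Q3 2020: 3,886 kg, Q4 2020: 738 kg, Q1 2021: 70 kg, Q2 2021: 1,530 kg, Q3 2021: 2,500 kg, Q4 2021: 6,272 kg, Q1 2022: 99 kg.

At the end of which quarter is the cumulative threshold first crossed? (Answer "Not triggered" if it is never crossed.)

Not triggered

Through Q1 2020: 3,429 kg
Through Q2 2020: 3,462 kg
Through Q3 2020: 7,348 kg
Through Q4 2020: 8,086 kg
Through Q1 2021: 8,156 kg
Through Q2 2021: 9,686 kg
Through Q3 2021: 12,186 kg
Through Q4 2021: 18,458 kg
Through Q1 2022: 18,557 kg
Final cumulative total 18,557 kg ≤ 20,300 kg; the threshold is never exceeded.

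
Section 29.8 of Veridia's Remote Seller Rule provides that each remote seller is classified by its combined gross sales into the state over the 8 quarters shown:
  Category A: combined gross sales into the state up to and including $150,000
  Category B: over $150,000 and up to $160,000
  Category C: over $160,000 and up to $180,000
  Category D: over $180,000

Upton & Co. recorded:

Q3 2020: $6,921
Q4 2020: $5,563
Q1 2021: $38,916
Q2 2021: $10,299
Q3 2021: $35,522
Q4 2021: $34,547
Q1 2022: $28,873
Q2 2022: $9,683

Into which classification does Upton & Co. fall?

Category C

Combined gross sales into the state: $6,921 + $5,563 + $38,916 + $10,299 + $35,522 + $34,547 + $28,873 + $9,683 = $170,324.
$160,000 < $170,324 ≤ $180,000, so Category C applies.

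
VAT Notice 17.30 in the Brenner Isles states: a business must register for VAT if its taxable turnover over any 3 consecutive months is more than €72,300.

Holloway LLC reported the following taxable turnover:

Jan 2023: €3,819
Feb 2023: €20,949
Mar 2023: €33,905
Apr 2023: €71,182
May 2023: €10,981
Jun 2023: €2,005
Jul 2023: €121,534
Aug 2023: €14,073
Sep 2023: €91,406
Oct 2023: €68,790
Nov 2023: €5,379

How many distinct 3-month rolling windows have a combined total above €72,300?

8

Jan 2023–Mar 2023: €3,819 + €20,949 + €33,905 = €58,673 (under)
Feb 2023–Apr 2023: €20,949 + €33,905 + €71,182 = €126,036 (over)
Mar 2023–May 2023: €33,905 + €71,182 + €10,981 = €116,068 (over)
Apr 2023–Jun 2023: €71,182 + €10,981 + €2,005 = €84,168 (over)
May 2023–Jul 2023: €10,981 + €2,005 + €121,534 = €134,520 (over)
Jun 2023–Aug 2023: €2,005 + €121,534 + €14,073 = €137,612 (over)
Jul 2023–Sep 2023: €121,534 + €14,073 + €91,406 = €227,013 (over)
Aug 2023–Oct 2023: €14,073 + €91,406 + €68,790 = €174,269 (over)
Sep 2023–Nov 2023: €91,406 + €68,790 + €5,379 = €165,575 (over)
8 windows exceed the threshold.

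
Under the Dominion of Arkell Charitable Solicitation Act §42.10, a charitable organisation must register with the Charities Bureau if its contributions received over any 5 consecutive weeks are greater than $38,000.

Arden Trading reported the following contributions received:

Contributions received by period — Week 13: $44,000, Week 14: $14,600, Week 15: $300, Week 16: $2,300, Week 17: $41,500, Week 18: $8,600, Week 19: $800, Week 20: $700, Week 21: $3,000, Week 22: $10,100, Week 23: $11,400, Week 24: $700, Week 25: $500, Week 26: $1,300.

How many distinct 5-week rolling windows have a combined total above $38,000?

Week 13–Week 17: $44,000 + $14,600 + $300 + $2,300 + $41,500 = $102,700 (over)
Week 14–Week 18: $14,600 + $300 + $2,300 + $41,500 + $8,600 = $67,300 (over)
Week 15–Week 19: $300 + $2,300 + $41,500 + $8,600 + $800 = $53,500 (over)
Week 16–Week 20: $2,300 + $41,500 + $8,600 + $800 + $700 = $53,900 (over)
Week 17–Week 21: $41,500 + $8,600 + $800 + $700 + $3,000 = $54,600 (over)
Week 18–Week 22: $8,600 + $800 + $700 + $3,000 + $10,100 = $23,200 (under)
Week 19–Week 23: $800 + $700 + $3,000 + $10,100 + $11,400 = $26,000 (under)
Week 20–Week 24: $700 + $3,000 + $10,100 + $11,400 + $700 = $25,900 (under)
Week 21–Week 25: $3,000 + $10,100 + $11,400 + $700 + $500 = $25,700 (under)
Week 22–Week 26: $10,100 + $11,400 + $700 + $500 + $1,300 = $24,000 (under)
5 windows exceed the threshold.

5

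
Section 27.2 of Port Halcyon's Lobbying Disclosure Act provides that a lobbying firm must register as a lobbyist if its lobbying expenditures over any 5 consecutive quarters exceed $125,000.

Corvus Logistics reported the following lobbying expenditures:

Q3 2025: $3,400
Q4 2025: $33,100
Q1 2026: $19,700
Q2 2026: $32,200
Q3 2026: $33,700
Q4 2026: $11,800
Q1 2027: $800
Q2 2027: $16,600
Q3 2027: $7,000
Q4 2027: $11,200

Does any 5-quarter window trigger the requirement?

Yes

Q3 2025–Q3 2026: $3,400 + $33,100 + $19,700 + $32,200 + $33,700 = $122,100 (under)
Q4 2025–Q4 2026: $33,100 + $19,700 + $32,200 + $33,700 + $11,800 = $130,500 (over)
Q1 2026–Q1 2027: $19,700 + $32,200 + $33,700 + $11,800 + $800 = $98,200 (under)
Q2 2026–Q2 2027: $32,200 + $33,700 + $11,800 + $800 + $16,600 = $95,100 (under)
Q3 2026–Q3 2027: $33,700 + $11,800 + $800 + $16,600 + $7,000 = $69,900 (under)
Q4 2026–Q4 2027: $11,800 + $800 + $16,600 + $7,000 + $11,200 = $47,400 (under)
At least one window exceeds $125,000.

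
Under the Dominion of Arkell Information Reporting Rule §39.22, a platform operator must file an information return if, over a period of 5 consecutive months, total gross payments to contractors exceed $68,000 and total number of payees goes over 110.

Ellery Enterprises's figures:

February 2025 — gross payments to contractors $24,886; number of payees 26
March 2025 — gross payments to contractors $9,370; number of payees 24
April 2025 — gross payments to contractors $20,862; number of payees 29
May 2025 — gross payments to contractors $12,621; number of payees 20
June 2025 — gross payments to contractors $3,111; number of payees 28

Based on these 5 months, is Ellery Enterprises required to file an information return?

Yes

Total gross payments to contractors: $24,886 + $9,370 + $20,862 + $12,621 + $3,111 = $70,850 (> $68,000).
Total number of payees: 26 + 24 + 29 + 20 + 28 = 127 (> 110).
The test is 'and': both thresholds are exceeded.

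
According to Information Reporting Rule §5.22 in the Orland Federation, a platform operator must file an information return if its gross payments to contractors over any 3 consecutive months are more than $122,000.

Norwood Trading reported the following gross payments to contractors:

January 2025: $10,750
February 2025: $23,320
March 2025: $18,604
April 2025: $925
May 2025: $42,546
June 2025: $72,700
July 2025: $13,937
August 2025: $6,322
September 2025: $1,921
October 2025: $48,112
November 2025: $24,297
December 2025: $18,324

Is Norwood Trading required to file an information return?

January 2025–March 2025: $10,750 + $23,320 + $18,604 = $52,674 (under)
February 2025–April 2025: $23,320 + $18,604 + $925 = $42,849 (under)
March 2025–May 2025: $18,604 + $925 + $42,546 = $62,075 (under)
April 2025–June 2025: $925 + $42,546 + $72,700 = $116,171 (under)
May 2025–July 2025: $42,546 + $72,700 + $13,937 = $129,183 (over)
June 2025–August 2025: $72,700 + $13,937 + $6,322 = $92,959 (under)
July 2025–September 2025: $13,937 + $6,322 + $1,921 = $22,180 (under)
August 2025–October 2025: $6,322 + $1,921 + $48,112 = $56,355 (under)
September 2025–November 2025: $1,921 + $48,112 + $24,297 = $74,330 (under)
October 2025–December 2025: $48,112 + $24,297 + $18,324 = $90,733 (under)
At least one window exceeds $122,000.

Yes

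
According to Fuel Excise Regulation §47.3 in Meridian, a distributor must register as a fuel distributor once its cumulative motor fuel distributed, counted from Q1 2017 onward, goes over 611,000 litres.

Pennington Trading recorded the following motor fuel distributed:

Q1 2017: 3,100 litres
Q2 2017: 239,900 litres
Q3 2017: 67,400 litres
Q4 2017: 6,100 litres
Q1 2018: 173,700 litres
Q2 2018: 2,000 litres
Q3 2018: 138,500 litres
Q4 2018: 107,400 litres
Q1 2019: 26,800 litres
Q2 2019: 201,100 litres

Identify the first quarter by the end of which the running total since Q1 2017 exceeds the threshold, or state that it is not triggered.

Q3 2018

Through Q1 2017: 3,100 litres
Through Q2 2017: 243,000 litres
Through Q3 2017: 310,400 litres
Through Q4 2017: 316,500 litres
Through Q1 2018: 490,200 litres
Through Q2 2018: 492,200 litres
Through Q3 2018: 630,700 litres ← exceeds threshold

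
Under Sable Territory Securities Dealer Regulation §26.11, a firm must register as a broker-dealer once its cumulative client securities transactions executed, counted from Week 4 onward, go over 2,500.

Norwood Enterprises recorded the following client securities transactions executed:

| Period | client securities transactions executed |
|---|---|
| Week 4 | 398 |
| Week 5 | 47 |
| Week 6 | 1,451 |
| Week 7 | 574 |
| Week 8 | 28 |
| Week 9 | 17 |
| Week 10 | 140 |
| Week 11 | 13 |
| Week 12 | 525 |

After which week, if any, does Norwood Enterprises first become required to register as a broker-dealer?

Week 9

Through Week 4: 398
Through Week 5: 445
Through Week 6: 1,896
Through Week 7: 2,470
Through Week 8: 2,498
Through Week 9: 2,515 ← exceeds threshold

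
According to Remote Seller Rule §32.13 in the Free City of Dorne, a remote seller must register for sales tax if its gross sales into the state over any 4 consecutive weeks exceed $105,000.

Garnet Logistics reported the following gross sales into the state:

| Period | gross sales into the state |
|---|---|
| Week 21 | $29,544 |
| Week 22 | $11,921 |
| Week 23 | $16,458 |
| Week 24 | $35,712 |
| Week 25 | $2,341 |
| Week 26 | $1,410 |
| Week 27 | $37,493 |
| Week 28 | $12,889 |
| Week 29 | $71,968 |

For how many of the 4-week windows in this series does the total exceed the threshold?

1

Week 21–Week 24: $29,544 + $11,921 + $16,458 + $35,712 = $93,635 (under)
Week 22–Week 25: $11,921 + $16,458 + $35,712 + $2,341 = $66,432 (under)
Week 23–Week 26: $16,458 + $35,712 + $2,341 + $1,410 = $55,921 (under)
Week 24–Week 27: $35,712 + $2,341 + $1,410 + $37,493 = $76,956 (under)
Week 25–Week 28: $2,341 + $1,410 + $37,493 + $12,889 = $54,133 (under)
Week 26–Week 29: $1,410 + $37,493 + $12,889 + $71,968 = $123,760 (over)
1 window exceeds the threshold.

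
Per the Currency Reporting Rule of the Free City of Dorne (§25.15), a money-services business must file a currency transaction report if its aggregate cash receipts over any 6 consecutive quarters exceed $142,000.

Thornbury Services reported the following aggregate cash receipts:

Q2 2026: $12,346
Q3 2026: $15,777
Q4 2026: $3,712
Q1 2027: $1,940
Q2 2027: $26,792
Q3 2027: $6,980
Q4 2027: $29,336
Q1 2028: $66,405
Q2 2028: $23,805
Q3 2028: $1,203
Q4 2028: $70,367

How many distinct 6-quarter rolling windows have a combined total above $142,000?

3

Q2 2026–Q3 2027: $12,346 + $15,777 + $3,712 + $1,940 + $26,792 + $6,980 = $67,547 (under)
Q3 2026–Q4 2027: $15,777 + $3,712 + $1,940 + $26,792 + $6,980 + $29,336 = $84,537 (under)
Q4 2026–Q1 2028: $3,712 + $1,940 + $26,792 + $6,980 + $29,336 + $66,405 = $135,165 (under)
Q1 2027–Q2 2028: $1,940 + $26,792 + $6,980 + $29,336 + $66,405 + $23,805 = $155,258 (over)
Q2 2027–Q3 2028: $26,792 + $6,980 + $29,336 + $66,405 + $23,805 + $1,203 = $154,521 (over)
Q3 2027–Q4 2028: $6,980 + $29,336 + $66,405 + $23,805 + $1,203 + $70,367 = $198,096 (over)
3 windows exceed the threshold.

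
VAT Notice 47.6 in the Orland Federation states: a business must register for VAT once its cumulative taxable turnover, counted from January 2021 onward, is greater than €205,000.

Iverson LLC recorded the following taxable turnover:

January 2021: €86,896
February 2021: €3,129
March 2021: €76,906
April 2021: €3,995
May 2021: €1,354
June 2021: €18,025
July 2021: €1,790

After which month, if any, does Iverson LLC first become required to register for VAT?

Not triggered

Through January 2021: €86,896
Through February 2021: €90,025
Through March 2021: €166,931
Through April 2021: €170,926
Through May 2021: €172,280
Through June 2021: €190,305
Through July 2021: €192,095
Final cumulative total €192,095 ≤ €205,000; the threshold is never exceeded.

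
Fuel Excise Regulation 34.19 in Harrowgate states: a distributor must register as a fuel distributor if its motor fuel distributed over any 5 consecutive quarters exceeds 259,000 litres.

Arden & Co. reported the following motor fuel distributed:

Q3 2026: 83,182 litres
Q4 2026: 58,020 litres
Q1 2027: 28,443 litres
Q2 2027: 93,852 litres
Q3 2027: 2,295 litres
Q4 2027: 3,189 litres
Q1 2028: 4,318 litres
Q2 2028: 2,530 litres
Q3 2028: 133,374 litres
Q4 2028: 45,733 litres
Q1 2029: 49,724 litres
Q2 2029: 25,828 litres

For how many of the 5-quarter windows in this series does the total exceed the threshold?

Q3 2026–Q3 2027: 83,182 litres + 58,020 litres + 28,443 litres + 93,852 litres + 2,295 litres = 265,792 litres (over)
Q4 2026–Q4 2027: 58,020 litres + 28,443 litres + 93,852 litres + 2,295 litres + 3,189 litres = 185,799 litres (under)
Q1 2027–Q1 2028: 28,443 litres + 93,852 litres + 2,295 litres + 3,189 litres + 4,318 litres = 132,097 litres (under)
Q2 2027–Q2 2028: 93,852 litres + 2,295 litres + 3,189 litres + 4,318 litres + 2,530 litres = 106,184 litres (under)
Q3 2027–Q3 2028: 2,295 litres + 3,189 litres + 4,318 litres + 2,530 litres + 133,374 litres = 145,706 litres (under)
Q4 2027–Q4 2028: 3,189 litres + 4,318 litres + 2,530 litres + 133,374 litres + 45,733 litres = 189,144 litres (under)
Q1 2028–Q1 2029: 4,318 litres + 2,530 litres + 133,374 litres + 45,733 litres + 49,724 litres = 235,679 litres (under)
Q2 2028–Q2 2029: 2,530 litres + 133,374 litres + 45,733 litres + 49,724 litres + 25,828 litres = 257,189 litres (under)
1 window exceeds the threshold.

1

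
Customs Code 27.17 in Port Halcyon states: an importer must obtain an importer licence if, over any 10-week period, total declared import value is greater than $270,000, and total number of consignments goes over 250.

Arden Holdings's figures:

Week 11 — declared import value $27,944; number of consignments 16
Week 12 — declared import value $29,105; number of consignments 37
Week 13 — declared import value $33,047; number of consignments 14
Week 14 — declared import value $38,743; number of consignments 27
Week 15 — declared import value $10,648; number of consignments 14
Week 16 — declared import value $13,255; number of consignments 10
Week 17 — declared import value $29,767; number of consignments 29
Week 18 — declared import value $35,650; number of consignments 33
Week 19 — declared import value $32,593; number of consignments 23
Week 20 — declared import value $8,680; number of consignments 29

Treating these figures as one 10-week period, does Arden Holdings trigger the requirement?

No

Total declared import value: $27,944 + $29,105 + $33,047 + $38,743 + $10,648 + $13,255 + $29,767 + $35,650 + $32,593 + $8,680 = $259,432 (≤ $270,000).
Total number of consignments: 16 + 37 + 14 + 27 + 14 + 10 + 29 + 33 + 23 + 29 = 232 (≤ 250).
The test is 'and': the rule requires both, and at least one is not exceeded.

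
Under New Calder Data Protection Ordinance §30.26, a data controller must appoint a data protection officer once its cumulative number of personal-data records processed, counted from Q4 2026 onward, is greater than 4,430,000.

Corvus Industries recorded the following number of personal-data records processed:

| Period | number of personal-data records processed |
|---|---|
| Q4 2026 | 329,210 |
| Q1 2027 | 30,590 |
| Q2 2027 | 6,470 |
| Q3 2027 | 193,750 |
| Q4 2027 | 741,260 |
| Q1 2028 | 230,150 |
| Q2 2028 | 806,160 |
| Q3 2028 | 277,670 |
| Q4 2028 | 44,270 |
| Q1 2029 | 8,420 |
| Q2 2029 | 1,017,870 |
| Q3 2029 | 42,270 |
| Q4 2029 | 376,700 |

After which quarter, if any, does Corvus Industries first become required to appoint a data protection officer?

Not triggered

Through Q4 2026: 329,210
Through Q1 2027: 359,800
Through Q2 2027: 366,270
Through Q3 2027: 560,020
Through Q4 2027: 1,301,280
Through Q1 2028: 1,531,430
Through Q2 2028: 2,337,590
Through Q3 2028: 2,615,260
Through Q4 2028: 2,659,530
Through Q1 2029: 2,667,950
Through Q2 2029: 3,685,820
Through Q3 2029: 3,728,090
Through Q4 2029: 4,104,790
Final cumulative total 4,104,790 ≤ 4,430,000; the threshold is never exceeded.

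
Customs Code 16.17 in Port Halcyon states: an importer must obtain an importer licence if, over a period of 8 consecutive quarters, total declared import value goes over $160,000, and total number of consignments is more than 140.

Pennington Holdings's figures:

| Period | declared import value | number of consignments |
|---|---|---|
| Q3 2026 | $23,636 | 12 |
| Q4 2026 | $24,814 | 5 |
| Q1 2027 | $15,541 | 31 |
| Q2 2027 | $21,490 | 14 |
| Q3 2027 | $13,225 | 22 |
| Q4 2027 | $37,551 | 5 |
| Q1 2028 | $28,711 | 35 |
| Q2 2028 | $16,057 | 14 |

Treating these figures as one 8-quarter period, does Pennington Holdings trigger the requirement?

No

Total declared import value: $23,636 + $24,814 + $15,541 + $21,490 + $13,225 + $37,551 + $28,711 + $16,057 = $181,025 (> $160,000).
Total number of consignments: 12 + 5 + 31 + 14 + 22 + 5 + 35 + 14 = 138 (≤ 140).
The test is 'and': the rule requires both, and at least one is not exceeded.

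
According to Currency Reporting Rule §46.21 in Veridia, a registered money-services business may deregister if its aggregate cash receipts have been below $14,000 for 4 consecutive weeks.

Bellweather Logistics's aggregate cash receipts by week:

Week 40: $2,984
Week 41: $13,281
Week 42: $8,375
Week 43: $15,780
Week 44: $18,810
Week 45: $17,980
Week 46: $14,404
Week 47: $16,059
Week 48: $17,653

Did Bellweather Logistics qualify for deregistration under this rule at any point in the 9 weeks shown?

Weeks below $14,000: Week 40, Week 41, Week 42.
Longest run of consecutive weeks below the threshold: 3.
3 < 4, so Bellweather Logistics never became eligible.

No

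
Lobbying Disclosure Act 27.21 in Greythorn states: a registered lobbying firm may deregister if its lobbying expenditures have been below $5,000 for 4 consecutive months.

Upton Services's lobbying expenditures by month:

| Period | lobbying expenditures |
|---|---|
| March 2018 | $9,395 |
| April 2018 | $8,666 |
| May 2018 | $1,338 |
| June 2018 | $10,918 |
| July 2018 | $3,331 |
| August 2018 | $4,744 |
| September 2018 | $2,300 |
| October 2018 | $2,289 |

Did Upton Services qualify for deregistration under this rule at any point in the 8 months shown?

Months below $5,000: May 2018, July 2018, August 2018, September 2018, October 2018.
Longest run of consecutive months below the threshold: 4.
4 ≥ 4, so Upton Services became eligible.

Yes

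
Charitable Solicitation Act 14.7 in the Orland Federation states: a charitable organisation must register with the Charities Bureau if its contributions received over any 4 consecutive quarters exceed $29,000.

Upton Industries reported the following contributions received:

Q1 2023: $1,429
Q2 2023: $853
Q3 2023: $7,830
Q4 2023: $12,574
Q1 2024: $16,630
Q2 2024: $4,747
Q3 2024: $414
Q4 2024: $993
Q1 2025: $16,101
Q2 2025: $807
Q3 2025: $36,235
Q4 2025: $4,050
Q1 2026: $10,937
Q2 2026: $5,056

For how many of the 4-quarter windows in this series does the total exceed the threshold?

7

Q1 2023–Q4 2023: $1,429 + $853 + $7,830 + $12,574 = $22,686 (under)
Q2 2023–Q1 2024: $853 + $7,830 + $12,574 + $16,630 = $37,887 (over)
Q3 2023–Q2 2024: $7,830 + $12,574 + $16,630 + $4,747 = $41,781 (over)
Q4 2023–Q3 2024: $12,574 + $16,630 + $4,747 + $414 = $34,365 (over)
Q1 2024–Q4 2024: $16,630 + $4,747 + $414 + $993 = $22,784 (under)
Q2 2024–Q1 2025: $4,747 + $414 + $993 + $16,101 = $22,255 (under)
Q3 2024–Q2 2025: $414 + $993 + $16,101 + $807 = $18,315 (under)
Q4 2024–Q3 2025: $993 + $16,101 + $807 + $36,235 = $54,136 (over)
Q1 2025–Q4 2025: $16,101 + $807 + $36,235 + $4,050 = $57,193 (over)
Q2 2025–Q1 2026: $807 + $36,235 + $4,050 + $10,937 = $52,029 (over)
Q3 2025–Q2 2026: $36,235 + $4,050 + $10,937 + $5,056 = $56,278 (over)
7 windows exceed the threshold.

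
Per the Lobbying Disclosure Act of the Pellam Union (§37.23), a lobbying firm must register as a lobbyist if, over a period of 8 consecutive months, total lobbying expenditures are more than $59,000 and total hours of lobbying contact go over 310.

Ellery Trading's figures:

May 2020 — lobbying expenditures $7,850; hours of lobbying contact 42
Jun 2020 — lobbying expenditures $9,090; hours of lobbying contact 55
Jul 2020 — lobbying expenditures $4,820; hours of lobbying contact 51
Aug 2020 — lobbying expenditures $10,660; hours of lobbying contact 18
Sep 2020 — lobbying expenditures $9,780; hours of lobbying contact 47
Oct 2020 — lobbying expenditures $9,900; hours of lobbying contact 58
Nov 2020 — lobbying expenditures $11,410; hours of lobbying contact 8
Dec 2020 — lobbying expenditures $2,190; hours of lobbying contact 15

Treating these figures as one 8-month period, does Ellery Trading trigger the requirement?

No

Total lobbying expenditures: $7,850 + $9,090 + $4,820 + $10,660 + $9,780 + $9,900 + $11,410 + $2,190 = $65,700 (> $59,000).
Total hours of lobbying contact: 42 + 55 + 51 + 18 + 47 + 58 + 8 + 15 = 294 (≤ 310).
The test is 'and': the rule requires both, and at least one is not exceeded.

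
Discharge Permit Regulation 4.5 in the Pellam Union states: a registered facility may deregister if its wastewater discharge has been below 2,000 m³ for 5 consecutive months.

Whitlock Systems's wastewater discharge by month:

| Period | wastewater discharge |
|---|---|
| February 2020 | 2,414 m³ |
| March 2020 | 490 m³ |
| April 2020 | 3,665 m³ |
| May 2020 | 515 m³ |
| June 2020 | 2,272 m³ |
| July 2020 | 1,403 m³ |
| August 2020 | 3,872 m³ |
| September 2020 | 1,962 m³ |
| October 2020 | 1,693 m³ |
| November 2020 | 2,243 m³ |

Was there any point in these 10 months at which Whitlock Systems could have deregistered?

No

Months below 2,000 m³: March 2020, May 2020, July 2020, September 2020, October 2020.
Longest run of consecutive months below the threshold: 2.
2 < 5, so Whitlock Systems never became eligible.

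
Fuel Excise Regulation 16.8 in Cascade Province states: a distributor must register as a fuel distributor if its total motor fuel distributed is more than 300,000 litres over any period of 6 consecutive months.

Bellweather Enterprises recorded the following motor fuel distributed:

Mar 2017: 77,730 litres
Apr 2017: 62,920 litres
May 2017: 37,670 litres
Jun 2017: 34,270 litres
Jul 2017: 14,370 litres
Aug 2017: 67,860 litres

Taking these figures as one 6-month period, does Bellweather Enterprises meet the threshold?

Total motor fuel distributed: 77,730 litres + 62,920 litres + 37,670 litres + 34,270 litres + 14,370 litres + 67,860 litres = 294,820 litres.
294,820 litres ≤ 300,000 litres, so the threshold is not exceeded.

No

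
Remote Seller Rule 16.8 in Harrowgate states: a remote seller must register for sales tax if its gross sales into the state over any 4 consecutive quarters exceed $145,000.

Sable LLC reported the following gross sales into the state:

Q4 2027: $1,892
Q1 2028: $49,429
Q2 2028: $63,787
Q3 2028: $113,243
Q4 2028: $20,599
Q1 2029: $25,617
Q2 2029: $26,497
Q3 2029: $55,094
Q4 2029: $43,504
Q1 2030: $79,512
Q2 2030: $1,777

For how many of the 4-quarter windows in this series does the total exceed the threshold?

7

Q4 2027–Q3 2028: $1,892 + $49,429 + $63,787 + $113,243 = $228,351 (over)
Q1 2028–Q4 2028: $49,429 + $63,787 + $113,243 + $20,599 = $247,058 (over)
Q2 2028–Q1 2029: $63,787 + $113,243 + $20,599 + $25,617 = $223,246 (over)
Q3 2028–Q2 2029: $113,243 + $20,599 + $25,617 + $26,497 = $185,956 (over)
Q4 2028–Q3 2029: $20,599 + $25,617 + $26,497 + $55,094 = $127,807 (under)
Q1 2029–Q4 2029: $25,617 + $26,497 + $55,094 + $43,504 = $150,712 (over)
Q2 2029–Q1 2030: $26,497 + $55,094 + $43,504 + $79,512 = $204,607 (over)
Q3 2029–Q2 2030: $55,094 + $43,504 + $79,512 + $1,777 = $179,887 (over)
7 windows exceed the threshold.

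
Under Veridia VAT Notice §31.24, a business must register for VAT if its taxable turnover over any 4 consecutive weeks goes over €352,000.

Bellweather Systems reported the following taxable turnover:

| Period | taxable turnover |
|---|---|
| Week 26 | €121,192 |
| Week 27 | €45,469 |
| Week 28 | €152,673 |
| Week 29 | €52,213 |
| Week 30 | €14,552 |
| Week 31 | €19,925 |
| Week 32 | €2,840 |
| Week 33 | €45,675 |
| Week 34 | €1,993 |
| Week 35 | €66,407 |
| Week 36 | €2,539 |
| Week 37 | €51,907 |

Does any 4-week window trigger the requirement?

Week 26–Week 29: €121,192 + €45,469 + €152,673 + €52,213 = €371,547 (over)
Week 27–Week 30: €45,469 + €152,673 + €52,213 + €14,552 = €264,907 (under)
Week 28–Week 31: €152,673 + €52,213 + €14,552 + €19,925 = €239,363 (under)
Week 29–Week 32: €52,213 + €14,552 + €19,925 + €2,840 = €89,530 (under)
Week 30–Week 33: €14,552 + €19,925 + €2,840 + €45,675 = €82,992 (under)
Week 31–Week 34: €19,925 + €2,840 + €45,675 + €1,993 = €70,433 (under)
Week 32–Week 35: €2,840 + €45,675 + €1,993 + €66,407 = €116,915 (under)
Week 33–Week 36: €45,675 + €1,993 + €66,407 + €2,539 = €116,614 (under)
Week 34–Week 37: €1,993 + €66,407 + €2,539 + €51,907 = €122,846 (under)
At least one window exceeds €352,000.

Yes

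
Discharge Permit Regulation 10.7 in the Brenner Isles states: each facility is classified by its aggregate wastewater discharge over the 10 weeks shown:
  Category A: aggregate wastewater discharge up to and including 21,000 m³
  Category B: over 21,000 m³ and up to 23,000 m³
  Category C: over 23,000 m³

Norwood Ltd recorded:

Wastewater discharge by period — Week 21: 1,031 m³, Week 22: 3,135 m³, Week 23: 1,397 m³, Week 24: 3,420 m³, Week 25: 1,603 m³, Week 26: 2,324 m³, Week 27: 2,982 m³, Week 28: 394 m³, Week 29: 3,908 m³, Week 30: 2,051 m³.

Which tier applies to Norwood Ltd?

Aggregate wastewater discharge: 1,031 m³ + 3,135 m³ + 1,397 m³ + 3,420 m³ + 1,603 m³ + 2,324 m³ + 2,982 m³ + 394 m³ + 3,908 m³ + 2,051 m³ = 22,245 m³.
21,000 m³ < 22,245 m³ ≤ 23,000 m³, so Category B applies.

Category B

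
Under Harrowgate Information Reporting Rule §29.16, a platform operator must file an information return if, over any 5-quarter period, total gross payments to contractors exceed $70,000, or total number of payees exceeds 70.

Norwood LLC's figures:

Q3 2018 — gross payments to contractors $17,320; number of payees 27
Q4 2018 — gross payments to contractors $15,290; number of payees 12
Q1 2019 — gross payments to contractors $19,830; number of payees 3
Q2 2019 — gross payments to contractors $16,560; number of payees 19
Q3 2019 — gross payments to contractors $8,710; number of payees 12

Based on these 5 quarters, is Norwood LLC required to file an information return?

Total gross payments to contractors: $17,320 + $15,290 + $19,830 + $16,560 + $8,710 = $77,710 (> $70,000).
Total number of payees: 27 + 12 + 3 + 19 + 12 = 73 (> 70).
The test is 'or': at least one threshold is exceeded.

Yes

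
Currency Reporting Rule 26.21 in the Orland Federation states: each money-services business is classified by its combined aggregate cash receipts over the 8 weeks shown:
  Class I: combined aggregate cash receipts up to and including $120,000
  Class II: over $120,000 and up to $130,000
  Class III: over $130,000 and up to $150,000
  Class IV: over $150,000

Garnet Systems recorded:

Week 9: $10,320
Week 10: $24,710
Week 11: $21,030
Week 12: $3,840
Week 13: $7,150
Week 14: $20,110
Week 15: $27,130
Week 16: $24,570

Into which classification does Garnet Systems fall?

Class III

Combined aggregate cash receipts: $10,320 + $24,710 + $21,030 + $3,840 + $7,150 + $20,110 + $27,130 + $24,570 = $138,860.
$130,000 < $138,860 ≤ $150,000, so Class III applies.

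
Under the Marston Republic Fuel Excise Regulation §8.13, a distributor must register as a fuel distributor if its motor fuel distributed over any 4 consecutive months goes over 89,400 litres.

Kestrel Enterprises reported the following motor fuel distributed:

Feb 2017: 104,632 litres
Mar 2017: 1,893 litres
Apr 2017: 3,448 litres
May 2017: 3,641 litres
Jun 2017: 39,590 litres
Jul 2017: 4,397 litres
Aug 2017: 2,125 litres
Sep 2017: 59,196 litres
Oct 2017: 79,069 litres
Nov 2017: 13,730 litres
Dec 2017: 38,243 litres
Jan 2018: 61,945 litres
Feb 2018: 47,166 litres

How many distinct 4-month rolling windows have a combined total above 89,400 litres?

7

Feb 2017–May 2017: 104,632 litres + 1,893 litres + 3,448 litres + 3,641 litres = 113,614 litres (over)
Mar 2017–Jun 2017: 1,893 litres + 3,448 litres + 3,641 litres + 39,590 litres = 48,572 litres (under)
Apr 2017–Jul 2017: 3,448 litres + 3,641 litres + 39,590 litres + 4,397 litres = 51,076 litres (under)
May 2017–Aug 2017: 3,641 litres + 39,590 litres + 4,397 litres + 2,125 litres = 49,753 litres (under)
Jun 2017–Sep 2017: 39,590 litres + 4,397 litres + 2,125 litres + 59,196 litres = 105,308 litres (over)
Jul 2017–Oct 2017: 4,397 litres + 2,125 litres + 59,196 litres + 79,069 litres = 144,787 litres (over)
Aug 2017–Nov 2017: 2,125 litres + 59,196 litres + 79,069 litres + 13,730 litres = 154,120 litres (over)
Sep 2017–Dec 2017: 59,196 litres + 79,069 litres + 13,730 litres + 38,243 litres = 190,238 litres (over)
Oct 2017–Jan 2018: 79,069 litres + 13,730 litres + 38,243 litres + 61,945 litres = 192,987 litres (over)
Nov 2017–Feb 2018: 13,730 litres + 38,243 litres + 61,945 litres + 47,166 litres = 161,084 litres (over)
7 windows exceed the threshold.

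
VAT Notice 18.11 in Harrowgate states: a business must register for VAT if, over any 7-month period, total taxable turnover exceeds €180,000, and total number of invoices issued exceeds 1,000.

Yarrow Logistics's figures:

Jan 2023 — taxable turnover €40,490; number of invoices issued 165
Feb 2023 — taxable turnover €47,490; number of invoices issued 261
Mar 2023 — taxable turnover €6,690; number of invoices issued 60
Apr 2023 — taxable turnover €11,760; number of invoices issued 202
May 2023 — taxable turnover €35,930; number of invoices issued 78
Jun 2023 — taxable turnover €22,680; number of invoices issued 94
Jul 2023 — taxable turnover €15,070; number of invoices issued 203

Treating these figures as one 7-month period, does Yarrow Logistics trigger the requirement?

Yes

Total taxable turnover: €40,490 + €47,490 + €6,690 + €11,760 + €35,930 + €22,680 + €15,070 = €180,110 (> €180,000).
Total number of invoices issued: 165 + 261 + 60 + 202 + 78 + 94 + 203 = 1,063 (> 1,000).
The test is 'and': both thresholds are exceeded.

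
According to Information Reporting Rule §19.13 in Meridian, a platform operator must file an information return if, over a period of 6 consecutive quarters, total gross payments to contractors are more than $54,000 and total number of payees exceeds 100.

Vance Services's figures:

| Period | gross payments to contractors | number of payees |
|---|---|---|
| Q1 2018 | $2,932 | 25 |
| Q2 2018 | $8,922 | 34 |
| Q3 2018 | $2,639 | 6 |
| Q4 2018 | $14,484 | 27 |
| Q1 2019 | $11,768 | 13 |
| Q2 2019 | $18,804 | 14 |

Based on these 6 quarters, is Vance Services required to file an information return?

Yes

Total gross payments to contractors: $2,932 + $8,922 + $2,639 + $14,484 + $11,768 + $18,804 = $59,549 (> $54,000).
Total number of payees: 25 + 34 + 6 + 27 + 13 + 14 = 119 (> 100).
The test is 'and': both thresholds are exceeded.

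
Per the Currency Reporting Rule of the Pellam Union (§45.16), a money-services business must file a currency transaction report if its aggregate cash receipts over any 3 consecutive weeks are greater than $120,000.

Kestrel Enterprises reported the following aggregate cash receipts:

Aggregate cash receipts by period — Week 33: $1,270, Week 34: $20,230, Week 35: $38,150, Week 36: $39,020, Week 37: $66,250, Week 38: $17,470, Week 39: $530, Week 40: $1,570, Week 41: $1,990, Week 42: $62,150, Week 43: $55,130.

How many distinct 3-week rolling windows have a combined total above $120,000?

Week 33–Week 35: $1,270 + $20,230 + $38,150 = $59,650 (under)
Week 34–Week 36: $20,230 + $38,150 + $39,020 = $97,400 (under)
Week 35–Week 37: $38,150 + $39,020 + $66,250 = $143,420 (over)
Week 36–Week 38: $39,020 + $66,250 + $17,470 = $122,740 (over)
Week 37–Week 39: $66,250 + $17,470 + $530 = $84,250 (under)
Week 38–Week 40: $17,470 + $530 + $1,570 = $19,570 (under)
Week 39–Week 41: $530 + $1,570 + $1,990 = $4,090 (under)
Week 40–Week 42: $1,570 + $1,990 + $62,150 = $65,710 (under)
Week 41–Week 43: $1,990 + $62,150 + $55,130 = $119,270 (under)
2 windows exceed the threshold.

2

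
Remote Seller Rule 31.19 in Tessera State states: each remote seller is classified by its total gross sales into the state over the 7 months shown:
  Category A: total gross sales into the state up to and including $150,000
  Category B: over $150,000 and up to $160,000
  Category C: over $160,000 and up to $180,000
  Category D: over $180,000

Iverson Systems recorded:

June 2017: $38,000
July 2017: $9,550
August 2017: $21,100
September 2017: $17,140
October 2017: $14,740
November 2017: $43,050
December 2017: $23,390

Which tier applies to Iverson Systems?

Total gross sales into the state: $38,000 + $9,550 + $21,100 + $17,140 + $14,740 + $43,050 + $23,390 = $166,970.
$160,000 < $166,970 ≤ $180,000, so Category C applies.

Category C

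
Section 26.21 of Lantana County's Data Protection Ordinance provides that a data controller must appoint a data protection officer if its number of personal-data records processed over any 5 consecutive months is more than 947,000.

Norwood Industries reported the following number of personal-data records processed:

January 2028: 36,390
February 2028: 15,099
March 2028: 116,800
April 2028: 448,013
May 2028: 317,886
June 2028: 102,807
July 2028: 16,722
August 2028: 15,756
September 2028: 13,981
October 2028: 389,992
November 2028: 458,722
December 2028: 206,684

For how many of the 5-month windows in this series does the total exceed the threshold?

January 2028–May 2028: 36,390 + 15,099 + 116,800 + 448,013 + 317,886 = 934,188 (under)
February 2028–June 2028: 15,099 + 116,800 + 448,013 + 317,886 + 102,807 = 1,000,605 (over)
March 2028–July 2028: 116,800 + 448,013 + 317,886 + 102,807 + 16,722 = 1,002,228 (over)
April 2028–August 2028: 448,013 + 317,886 + 102,807 + 16,722 + 15,756 = 901,184 (under)
May 2028–September 2028: 317,886 + 102,807 + 16,722 + 15,756 + 13,981 = 467,152 (under)
June 2028–October 2028: 102,807 + 16,722 + 15,756 + 13,981 + 389,992 = 539,258 (under)
July 2028–November 2028: 16,722 + 15,756 + 13,981 + 389,992 + 458,722 = 895,173 (under)
August 2028–December 2028: 15,756 + 13,981 + 389,992 + 458,722 + 206,684 = 1,085,135 (over)
3 windows exceed the threshold.

3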